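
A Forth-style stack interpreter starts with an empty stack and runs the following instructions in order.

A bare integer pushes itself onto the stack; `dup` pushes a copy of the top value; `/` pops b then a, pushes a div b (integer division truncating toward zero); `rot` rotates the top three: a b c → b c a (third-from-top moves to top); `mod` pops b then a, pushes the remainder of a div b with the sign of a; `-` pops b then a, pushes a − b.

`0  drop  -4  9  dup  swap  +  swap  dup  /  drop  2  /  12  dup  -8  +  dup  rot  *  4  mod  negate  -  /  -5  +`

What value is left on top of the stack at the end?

-3

0      -> [0]
drop   -> []
-4     -> [-4]
9      -> [-4, 9]
dup    -> [-4, 9, 9]
swap   -> [-4, 9, 9]
+      -> [-4, 18]
swap   -> [18, -4]
dup    -> [18, -4, -4]
/      -> [18, 1]
drop   -> [18]
2      -> [18, 2]
/      -> [9]
12     -> [9, 12]
dup    -> [9, 12, 12]
-8     -> [9, 12, 12, -8]
+      -> [9, 12, 4]
dup    -> [9, 12, 4, 4]
rot    -> [9, 4, 4, 12]
*      -> [9, 4, 48]
4      -> [9, 4, 48, 4]
mod    -> [9, 4, 0]
negate -> [9, 4, 0]
-      -> [9, 4]
/      -> [2]
-5     -> [2, -5]
+      -> [-3]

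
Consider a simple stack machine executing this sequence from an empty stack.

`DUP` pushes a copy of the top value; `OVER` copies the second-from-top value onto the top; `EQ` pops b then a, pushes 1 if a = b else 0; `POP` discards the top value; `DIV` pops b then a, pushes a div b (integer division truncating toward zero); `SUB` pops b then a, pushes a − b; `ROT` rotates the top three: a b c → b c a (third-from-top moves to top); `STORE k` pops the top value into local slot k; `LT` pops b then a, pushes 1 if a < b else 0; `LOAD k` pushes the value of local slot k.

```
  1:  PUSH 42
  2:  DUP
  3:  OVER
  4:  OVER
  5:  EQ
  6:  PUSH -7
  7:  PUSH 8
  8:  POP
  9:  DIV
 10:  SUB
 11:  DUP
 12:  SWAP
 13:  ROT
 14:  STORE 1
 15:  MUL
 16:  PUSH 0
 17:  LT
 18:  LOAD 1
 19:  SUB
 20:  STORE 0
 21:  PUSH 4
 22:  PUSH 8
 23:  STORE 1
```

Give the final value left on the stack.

4

PUSH 42 -> 42
DUP     -> 42 42
OVER    -> 42 42 42
OVER    -> 42 42 42 42
EQ      -> 42 42 1
PUSH -7 -> 42 42 1 -7
PUSH 8  -> 42 42 1 -7 8
POP     -> 42 42 1 -7
DIV     -> 42 42 0
SUB     -> 42 42
DUP     -> 42 42 42
SWAP    -> 42 42 42
ROT     -> 42 42 42
STORE 1 -> 42 42
MUL     -> 1764
PUSH 0  -> 1764 0
LT      -> 0
LOAD 1  -> 0 42
SUB     -> -42
STORE 0 -> (empty)
PUSH 4  -> 4
PUSH 8  -> 4 8
STORE 1 -> 4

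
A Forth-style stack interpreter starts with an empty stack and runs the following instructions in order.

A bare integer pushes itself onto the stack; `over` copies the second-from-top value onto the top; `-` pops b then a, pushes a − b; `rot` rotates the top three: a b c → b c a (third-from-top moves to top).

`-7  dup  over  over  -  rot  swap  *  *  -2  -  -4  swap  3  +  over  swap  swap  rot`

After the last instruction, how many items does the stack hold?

-7   -> [-7]
dup  -> [-7, -7]
over -> [-7, -7, -7]
over -> [-7, -7, -7, -7]
-    -> [-7, -7, 0]
rot  -> [-7, 0, -7]
swap -> [-7, -7, 0]
*    -> [-7, 0]
*    -> [0]
-2   -> [0, -2]
-    -> [2]
-4   -> [2, -4]
swap -> [-4, 2]
3    -> [-4, 2, 3]
+    -> [-4, 5]
over -> [-4, 5, -4]
swap -> [-4, -4, 5]
swap -> [-4, 5, -4]
rot  -> [5, -4, -4]

3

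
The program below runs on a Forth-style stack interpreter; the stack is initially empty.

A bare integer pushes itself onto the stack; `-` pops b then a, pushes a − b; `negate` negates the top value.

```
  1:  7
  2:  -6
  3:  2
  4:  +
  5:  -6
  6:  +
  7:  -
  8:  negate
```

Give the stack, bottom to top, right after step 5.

7   [7]
-6  [7, -6]
2   [7, -6, 2]
+   [7, -4]
-6  [7, -4, -6]

[7, -4, -6]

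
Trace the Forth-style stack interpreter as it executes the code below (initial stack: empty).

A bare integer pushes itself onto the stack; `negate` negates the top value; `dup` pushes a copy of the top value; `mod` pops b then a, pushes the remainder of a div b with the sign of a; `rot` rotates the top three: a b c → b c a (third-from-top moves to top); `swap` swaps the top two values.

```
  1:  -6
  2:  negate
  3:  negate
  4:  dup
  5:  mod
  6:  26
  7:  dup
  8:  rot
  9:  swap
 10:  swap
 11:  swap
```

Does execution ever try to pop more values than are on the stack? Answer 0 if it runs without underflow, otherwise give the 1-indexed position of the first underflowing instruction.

0

-6     : [-6]
negate : [6]
negate : [-6]
dup    : [-6, -6]
mod    : [0]
26     : [0, 26]
dup    : [0, 26, 26]
rot    : [26, 26, 0]
swap   : [26, 0, 26]
swap   : [26, 26, 0]
swap   : [26, 0, 26]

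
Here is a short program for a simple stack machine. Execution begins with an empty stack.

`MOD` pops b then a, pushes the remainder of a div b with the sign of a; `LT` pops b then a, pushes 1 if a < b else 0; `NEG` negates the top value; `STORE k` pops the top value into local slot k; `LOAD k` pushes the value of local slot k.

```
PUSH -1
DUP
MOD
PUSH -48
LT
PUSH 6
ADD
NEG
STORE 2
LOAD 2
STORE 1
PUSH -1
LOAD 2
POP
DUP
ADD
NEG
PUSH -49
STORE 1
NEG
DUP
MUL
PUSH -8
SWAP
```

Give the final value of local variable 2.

PUSH -1  → -1
DUP      → -1 -1
MOD      → 0
PUSH -48 → 0 -48
LT       → 0
PUSH 6   → 0 6
ADD      → 6
NEG      → -6
STORE 2  → (empty)
LOAD 2   → -6
STORE 1  → (empty)
PUSH -1  → -1
LOAD 2   → -1 -6
POP      → -1
DUP      → -1 -1
ADD      → -2
NEG      → 2
PUSH -49 → 2 -49
STORE 1  → 2
NEG      → -2
DUP      → -2 -2
MUL      → 4
PUSH -8  → 4 -8
SWAP     → -8 4

-6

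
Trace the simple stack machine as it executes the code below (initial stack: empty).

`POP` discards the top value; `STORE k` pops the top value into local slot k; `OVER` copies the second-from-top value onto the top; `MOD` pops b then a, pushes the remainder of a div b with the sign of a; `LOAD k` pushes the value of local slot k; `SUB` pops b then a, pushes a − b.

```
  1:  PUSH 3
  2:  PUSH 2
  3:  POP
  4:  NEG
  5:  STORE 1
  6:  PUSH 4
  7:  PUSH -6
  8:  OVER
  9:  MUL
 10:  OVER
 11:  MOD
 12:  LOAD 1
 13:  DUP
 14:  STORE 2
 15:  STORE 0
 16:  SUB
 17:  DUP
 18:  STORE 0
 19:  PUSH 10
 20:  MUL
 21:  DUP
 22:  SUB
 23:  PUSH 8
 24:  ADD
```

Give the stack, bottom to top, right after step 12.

PUSH 3  : [3]
PUSH 2  : [3, 2]
POP     : [3]
NEG     : [-3]
STORE 1 : []
PUSH 4  : [4]
PUSH -6 : [4, -6]
OVER    : [4, -6, 4]
MUL     : [4, -24]
OVER    : [4, -24, 4]
MOD     : [4, 0]
LOAD 1  : [4, 0, -3]

[4, 0, -3]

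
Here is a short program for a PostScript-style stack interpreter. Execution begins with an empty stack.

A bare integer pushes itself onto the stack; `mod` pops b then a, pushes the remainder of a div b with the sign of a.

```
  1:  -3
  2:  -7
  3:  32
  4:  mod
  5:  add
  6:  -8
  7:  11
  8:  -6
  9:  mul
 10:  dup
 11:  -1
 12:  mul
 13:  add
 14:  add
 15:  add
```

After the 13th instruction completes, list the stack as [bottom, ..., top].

-3  → [-3]
-7  → [-3, -7]
32  → [-3, -7, 32]
mod → [-3, -7]
add → [-10]
-8  → [-10, -8]
11  → [-10, -8, 11]
-6  → [-10, -8, 11, -6]
mul → [-10, -8, -66]
dup → [-10, -8, -66, -66]
-1  → [-10, -8, -66, -66, -1]
mul → [-10, -8, -66, 66]
add → [-10, -8, 0]

[-10, -8, 0]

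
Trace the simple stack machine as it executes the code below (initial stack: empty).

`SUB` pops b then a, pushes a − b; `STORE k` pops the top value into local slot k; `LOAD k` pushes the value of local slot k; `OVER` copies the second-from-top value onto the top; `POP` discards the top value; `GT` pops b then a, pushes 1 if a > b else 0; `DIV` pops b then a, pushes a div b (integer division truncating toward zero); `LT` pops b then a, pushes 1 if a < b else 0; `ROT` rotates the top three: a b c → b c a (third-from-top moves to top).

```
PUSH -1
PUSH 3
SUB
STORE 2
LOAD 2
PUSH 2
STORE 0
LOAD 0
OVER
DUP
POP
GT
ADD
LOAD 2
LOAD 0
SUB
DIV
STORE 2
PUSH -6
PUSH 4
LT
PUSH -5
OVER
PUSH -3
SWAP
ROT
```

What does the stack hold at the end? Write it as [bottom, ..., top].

[1, -3, 1, -5]

PUSH -1  [-1]
PUSH 3   [-1, 3]
SUB      [-4]
STORE 2  []
LOAD 2   [-4]
PUSH 2   [-4, 2]
STORE 0  [-4]
LOAD 0   [-4, 2]
OVER     [-4, 2, -4]
DUP      [-4, 2, -4, -4]
POP      [-4, 2, -4]
GT       [-4, 1]
ADD      [-3]
LOAD 2   [-3, -4]
LOAD 0   [-3, -4, 2]
SUB      [-3, -6]
DIV      [0]
STORE 2  []
PUSH -6  [-6]
PUSH 4   [-6, 4]
LT       [1]
PUSH -5  [1, -5]
OVER     [1, -5, 1]
PUSH -3  [1, -5, 1, -3]
SWAP     [1, -5, -3, 1]
ROT      [1, -3, 1, -5]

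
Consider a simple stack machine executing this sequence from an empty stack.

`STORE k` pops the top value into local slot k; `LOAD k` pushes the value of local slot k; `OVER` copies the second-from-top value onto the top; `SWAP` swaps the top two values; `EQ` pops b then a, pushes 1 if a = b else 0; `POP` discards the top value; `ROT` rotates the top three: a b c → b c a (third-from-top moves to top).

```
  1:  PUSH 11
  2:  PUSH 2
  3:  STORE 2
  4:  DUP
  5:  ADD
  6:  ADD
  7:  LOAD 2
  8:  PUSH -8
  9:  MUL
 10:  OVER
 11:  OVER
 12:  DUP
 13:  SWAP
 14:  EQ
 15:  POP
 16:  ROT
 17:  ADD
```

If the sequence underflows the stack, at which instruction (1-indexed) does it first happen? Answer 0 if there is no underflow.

6

PUSH 11 : 11
PUSH 2  : 11 2
STORE 2 : 11
DUP     : 11 11
ADD     : 22
ADD  — needs 2 operands, stack has 1 → underflow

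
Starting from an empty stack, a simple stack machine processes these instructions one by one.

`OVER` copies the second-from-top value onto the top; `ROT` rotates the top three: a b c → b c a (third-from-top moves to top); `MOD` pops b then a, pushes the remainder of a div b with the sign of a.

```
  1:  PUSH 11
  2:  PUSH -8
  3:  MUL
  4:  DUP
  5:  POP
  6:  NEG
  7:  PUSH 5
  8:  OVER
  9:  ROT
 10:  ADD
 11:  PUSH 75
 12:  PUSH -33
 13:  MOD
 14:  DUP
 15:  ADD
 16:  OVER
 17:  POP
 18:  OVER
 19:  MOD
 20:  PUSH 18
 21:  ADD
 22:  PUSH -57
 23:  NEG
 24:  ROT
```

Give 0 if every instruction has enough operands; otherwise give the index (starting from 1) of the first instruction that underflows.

0

PUSH 11  → 11
PUSH -8  → 11 -8
MUL      → -88
DUP      → -88 -88
POP      → -88
NEG      → 88
PUSH 5   → 88 5
OVER     → 88 5 88
ROT      → 5 88 88
ADD      → 5 176
PUSH 75  → 5 176 75
PUSH -33 → 5 176 75 -33
MOD      → 5 176 9
DUP      → 5 176 9 9
ADD      → 5 176 18
OVER     → 5 176 18 176
POP      → 5 176 18
OVER     → 5 176 18 176
MOD      → 5 176 18
PUSH 18  → 5 176 18 18
ADD      → 5 176 36
PUSH -57 → 5 176 36 -57
NEG      → 5 176 36 57
ROT      → 5 36 57 176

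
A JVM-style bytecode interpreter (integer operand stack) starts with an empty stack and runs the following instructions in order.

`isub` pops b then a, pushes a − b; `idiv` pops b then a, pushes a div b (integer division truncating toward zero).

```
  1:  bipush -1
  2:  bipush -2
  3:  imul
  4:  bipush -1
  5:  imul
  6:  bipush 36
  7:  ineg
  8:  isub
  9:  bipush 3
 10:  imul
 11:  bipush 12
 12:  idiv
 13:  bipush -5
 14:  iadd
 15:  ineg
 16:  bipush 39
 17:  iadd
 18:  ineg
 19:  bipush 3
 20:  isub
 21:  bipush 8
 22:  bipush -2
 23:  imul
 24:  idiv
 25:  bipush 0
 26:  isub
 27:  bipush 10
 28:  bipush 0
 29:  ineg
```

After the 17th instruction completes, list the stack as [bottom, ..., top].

bipush -1 -> -1
bipush -2 -> -1 -2
imul      -> 2
bipush -1 -> 2 -1
imul      -> -2
bipush 36 -> -2 36
ineg      -> -2 -36
isub      -> 34
bipush 3  -> 34 3
imul      -> 102
bipush 12 -> 102 12
idiv      -> 8
bipush -5 -> 8 -5
iadd      -> 3
ineg      -> -3
bipush 39 -> -3 39
iadd      -> 36

[36]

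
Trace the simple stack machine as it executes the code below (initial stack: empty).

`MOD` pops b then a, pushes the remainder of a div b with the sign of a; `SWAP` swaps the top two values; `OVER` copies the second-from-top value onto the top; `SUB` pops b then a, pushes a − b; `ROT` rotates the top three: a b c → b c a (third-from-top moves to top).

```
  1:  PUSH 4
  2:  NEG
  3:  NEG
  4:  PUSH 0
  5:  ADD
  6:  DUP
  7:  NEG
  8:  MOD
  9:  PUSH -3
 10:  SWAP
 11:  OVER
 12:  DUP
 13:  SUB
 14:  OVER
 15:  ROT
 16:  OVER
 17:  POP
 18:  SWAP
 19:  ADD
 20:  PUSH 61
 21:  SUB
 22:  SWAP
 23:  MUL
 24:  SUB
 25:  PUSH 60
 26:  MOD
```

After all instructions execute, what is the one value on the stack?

PUSH 4  → [4]
NEG     → [-4]
NEG     → [4]
PUSH 0  → [4, 0]
ADD     → [4]
DUP     → [4, 4]
NEG     → [4, -4]
MOD     → [0]
PUSH -3 → [0, -3]
SWAP    → [-3, 0]
OVER    → [-3, 0, -3]
DUP     → [-3, 0, -3, -3]
SUB     → [-3, 0, 0]
OVER    → [-3, 0, 0, 0]
ROT     → [-3, 0, 0, 0]
OVER    → [-3, 0, 0, 0, 0]
POP     → [-3, 0, 0, 0]
SWAP    → [-3, 0, 0, 0]
ADD     → [-3, 0, 0]
PUSH 61 → [-3, 0, 0, 61]
SUB     → [-3, 0, -61]
SWAP    → [-3, -61, 0]
MUL     → [-3, 0]
SUB     → [-3]
PUSH 60 → [-3, 60]
MOD     → [-3]

-3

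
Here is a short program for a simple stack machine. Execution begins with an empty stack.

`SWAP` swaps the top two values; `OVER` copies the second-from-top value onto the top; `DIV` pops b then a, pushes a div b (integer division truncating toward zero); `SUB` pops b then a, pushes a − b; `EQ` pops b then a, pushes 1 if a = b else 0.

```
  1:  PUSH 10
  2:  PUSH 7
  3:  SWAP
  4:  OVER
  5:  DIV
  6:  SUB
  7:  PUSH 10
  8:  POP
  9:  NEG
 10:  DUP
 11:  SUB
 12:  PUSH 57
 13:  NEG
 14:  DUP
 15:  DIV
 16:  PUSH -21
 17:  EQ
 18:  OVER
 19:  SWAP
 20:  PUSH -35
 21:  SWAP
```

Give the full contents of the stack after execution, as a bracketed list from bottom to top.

[0, 0, -35, 0]

PUSH 10   [10]
PUSH 7    [10, 7]
SWAP      [7, 10]
OVER      [7, 10, 7]
DIV       [7, 1]
SUB       [6]
PUSH 10   [6, 10]
POP       [6]
NEG       [-6]
DUP       [-6, -6]
SUB       [0]
PUSH 57   [0, 57]
NEG       [0, -57]
DUP       [0, -57, -57]
DIV       [0, 1]
PUSH -21  [0, 1, -21]
EQ        [0, 0]
OVER      [0, 0, 0]
SWAP      [0, 0, 0]
PUSH -35  [0, 0, 0, -35]
SWAP      [0, 0, -35, 0]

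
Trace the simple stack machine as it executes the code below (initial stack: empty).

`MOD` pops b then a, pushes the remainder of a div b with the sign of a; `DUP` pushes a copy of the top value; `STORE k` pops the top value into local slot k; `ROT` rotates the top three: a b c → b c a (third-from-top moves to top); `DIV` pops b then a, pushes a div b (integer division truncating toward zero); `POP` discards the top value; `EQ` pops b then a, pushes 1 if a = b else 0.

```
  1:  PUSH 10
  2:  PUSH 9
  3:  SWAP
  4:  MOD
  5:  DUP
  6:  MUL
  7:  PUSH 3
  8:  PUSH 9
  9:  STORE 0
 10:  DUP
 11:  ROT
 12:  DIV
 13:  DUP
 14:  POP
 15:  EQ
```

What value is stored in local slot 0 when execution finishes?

9

PUSH 10 : 10
PUSH 9  : 10 9
SWAP    : 9 10
MOD     : 9
DUP     : 9 9
MUL     : 81
PUSH 3  : 81 3
PUSH 9  : 81 3 9
STORE 0 : 81 3
DUP     : 81 3 3
ROT     : 3 3 81
DIV     : 3 0
DUP     : 3 0 0
POP     : 3 0
EQ      : 0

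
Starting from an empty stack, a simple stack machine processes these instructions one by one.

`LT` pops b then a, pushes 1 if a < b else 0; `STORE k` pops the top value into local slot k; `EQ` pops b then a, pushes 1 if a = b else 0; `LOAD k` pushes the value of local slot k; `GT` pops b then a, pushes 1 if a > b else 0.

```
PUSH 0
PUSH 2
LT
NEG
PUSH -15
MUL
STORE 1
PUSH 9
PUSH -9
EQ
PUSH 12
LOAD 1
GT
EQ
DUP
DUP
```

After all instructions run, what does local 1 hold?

15

PUSH 0   -> [0]
PUSH 2   -> [0, 2]
LT       -> [1]
NEG      -> [-1]
PUSH -15 -> [-1, -15]
MUL      -> [15]
STORE 1  -> []
PUSH 9   -> [9]
PUSH -9  -> [9, -9]
EQ       -> [0]
PUSH 12  -> [0, 12]
LOAD 1   -> [0, 12, 15]
GT       -> [0, 0]
EQ       -> [1]
DUP      -> [1, 1]
DUP      -> [1, 1, 1]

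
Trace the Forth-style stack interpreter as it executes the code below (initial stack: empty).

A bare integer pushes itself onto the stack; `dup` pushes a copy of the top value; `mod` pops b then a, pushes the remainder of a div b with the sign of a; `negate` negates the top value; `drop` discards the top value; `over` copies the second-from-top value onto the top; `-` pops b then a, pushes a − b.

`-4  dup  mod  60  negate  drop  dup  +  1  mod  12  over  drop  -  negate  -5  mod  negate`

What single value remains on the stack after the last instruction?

-2

-4     : -4
dup    : -4 -4
mod    : 0
60     : 0 60
negate : 0 -60
drop   : 0
dup    : 0 0
+      : 0
1      : 0 1
mod    : 0
12     : 0 12
over   : 0 12 0
drop   : 0 12
-      : -12
negate : 12
-5     : 12 -5
mod    : 2
negate : -2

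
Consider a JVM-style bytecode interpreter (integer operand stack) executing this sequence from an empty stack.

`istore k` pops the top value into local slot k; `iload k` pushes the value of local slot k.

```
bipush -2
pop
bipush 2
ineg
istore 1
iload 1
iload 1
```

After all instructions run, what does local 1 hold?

-2

bipush -2 -> [-2]
pop       -> []
bipush 2  -> [2]
ineg      -> [-2]
istore 1  -> []
iload 1   -> [-2]
iload 1   -> [-2, -2]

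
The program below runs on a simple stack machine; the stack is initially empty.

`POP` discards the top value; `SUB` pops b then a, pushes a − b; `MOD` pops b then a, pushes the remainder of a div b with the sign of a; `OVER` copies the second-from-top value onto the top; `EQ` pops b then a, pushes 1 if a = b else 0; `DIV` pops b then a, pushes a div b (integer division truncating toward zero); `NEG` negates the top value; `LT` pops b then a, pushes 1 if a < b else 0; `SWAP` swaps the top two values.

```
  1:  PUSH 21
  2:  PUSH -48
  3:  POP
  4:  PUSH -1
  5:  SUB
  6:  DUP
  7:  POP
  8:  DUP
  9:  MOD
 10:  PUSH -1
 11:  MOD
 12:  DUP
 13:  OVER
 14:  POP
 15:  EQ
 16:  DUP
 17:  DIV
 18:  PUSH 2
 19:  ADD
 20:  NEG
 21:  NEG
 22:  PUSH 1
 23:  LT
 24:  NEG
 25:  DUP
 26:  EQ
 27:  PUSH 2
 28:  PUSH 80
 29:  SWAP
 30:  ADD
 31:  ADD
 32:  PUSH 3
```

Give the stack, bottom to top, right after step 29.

[1, 80, 2]

PUSH 21  → 21
PUSH -48 → 21 -48
POP      → 21
PUSH -1  → 21 -1
SUB      → 22
DUP      → 22 22
POP      → 22
DUP      → 22 22
MOD      → 0
PUSH -1  → 0 -1
MOD      → 0
DUP      → 0 0
OVER     → 0 0 0
POP      → 0 0
EQ       → 1
DUP      → 1 1
DIV      → 1
PUSH 2   → 1 2
ADD      → 3
NEG      → -3
NEG      → 3
PUSH 1   → 3 1
LT       → 0
NEG      → 0
DUP      → 0 0
EQ       → 1
PUSH 2   → 1 2
PUSH 80  → 1 2 80
SWAP     → 1 80 2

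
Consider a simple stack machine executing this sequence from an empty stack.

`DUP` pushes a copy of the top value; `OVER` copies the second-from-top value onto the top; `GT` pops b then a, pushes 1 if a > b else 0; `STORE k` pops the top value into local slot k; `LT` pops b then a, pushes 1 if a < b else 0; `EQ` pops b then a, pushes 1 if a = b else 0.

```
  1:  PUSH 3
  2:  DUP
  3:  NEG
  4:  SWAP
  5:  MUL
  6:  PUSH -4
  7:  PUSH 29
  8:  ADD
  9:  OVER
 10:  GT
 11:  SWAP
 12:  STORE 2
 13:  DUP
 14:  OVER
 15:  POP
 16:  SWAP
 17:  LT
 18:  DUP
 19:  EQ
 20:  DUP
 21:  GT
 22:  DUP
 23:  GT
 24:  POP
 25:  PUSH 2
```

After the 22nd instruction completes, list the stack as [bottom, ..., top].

[0, 0]

PUSH 3  → [3]
DUP     → [3, 3]
NEG     → [3, -3]
SWAP    → [-3, 3]
MUL     → [-9]
PUSH -4 → [-9, -4]
PUSH 29 → [-9, -4, 29]
ADD     → [-9, 25]
OVER    → [-9, 25, -9]
GT      → [-9, 1]
SWAP    → [1, -9]
STORE 2 → [1]
DUP     → [1, 1]
OVER    → [1, 1, 1]
POP     → [1, 1]
SWAP    → [1, 1]
LT      → [0]
DUP     → [0, 0]
EQ      → [1]
DUP     → [1, 1]
GT      → [0]
DUP     → [0, 0]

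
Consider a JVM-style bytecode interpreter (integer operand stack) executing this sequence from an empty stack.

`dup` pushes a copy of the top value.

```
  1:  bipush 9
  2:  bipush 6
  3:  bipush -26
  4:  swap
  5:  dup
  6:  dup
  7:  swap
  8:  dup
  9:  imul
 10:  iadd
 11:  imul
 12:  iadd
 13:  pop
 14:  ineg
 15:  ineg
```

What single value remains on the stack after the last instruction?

9

bipush 9   → [9]
bipush 6   → [9, 6]
bipush -26 → [9, 6, -26]
swap       → [9, -26, 6]
dup        → [9, -26, 6, 6]
dup        → [9, -26, 6, 6, 6]
swap       → [9, -26, 6, 6, 6]
dup        → [9, -26, 6, 6, 6, 6]
imul       → [9, -26, 6, 6, 36]
iadd       → [9, -26, 6, 42]
imul       → [9, -26, 252]
iadd       → [9, 226]
pop        → [9]
ineg       → [-9]
ineg       → [9]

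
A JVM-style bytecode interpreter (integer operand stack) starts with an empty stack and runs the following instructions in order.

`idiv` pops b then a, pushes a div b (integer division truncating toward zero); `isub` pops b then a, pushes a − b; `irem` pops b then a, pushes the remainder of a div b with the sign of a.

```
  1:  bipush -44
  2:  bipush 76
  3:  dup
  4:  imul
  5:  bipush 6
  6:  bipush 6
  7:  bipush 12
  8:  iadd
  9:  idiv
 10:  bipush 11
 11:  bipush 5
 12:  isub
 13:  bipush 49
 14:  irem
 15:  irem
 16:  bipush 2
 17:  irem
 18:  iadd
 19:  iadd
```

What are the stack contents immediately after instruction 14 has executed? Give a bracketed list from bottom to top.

[-44, 5776, 0, 6]

bipush -44 -> -44
bipush 76  -> -44 76
dup        -> -44 76 76
imul       -> -44 5776
bipush 6   -> -44 5776 6
bipush 6   -> -44 5776 6 6
bipush 12  -> -44 5776 6 6 12
iadd       -> -44 5776 6 18
idiv       -> -44 5776 0
bipush 11  -> -44 5776 0 11
bipush 5   -> -44 5776 0 11 5
isub       -> -44 5776 0 6
bipush 49  -> -44 5776 0 6 49
irem       -> -44 5776 0 6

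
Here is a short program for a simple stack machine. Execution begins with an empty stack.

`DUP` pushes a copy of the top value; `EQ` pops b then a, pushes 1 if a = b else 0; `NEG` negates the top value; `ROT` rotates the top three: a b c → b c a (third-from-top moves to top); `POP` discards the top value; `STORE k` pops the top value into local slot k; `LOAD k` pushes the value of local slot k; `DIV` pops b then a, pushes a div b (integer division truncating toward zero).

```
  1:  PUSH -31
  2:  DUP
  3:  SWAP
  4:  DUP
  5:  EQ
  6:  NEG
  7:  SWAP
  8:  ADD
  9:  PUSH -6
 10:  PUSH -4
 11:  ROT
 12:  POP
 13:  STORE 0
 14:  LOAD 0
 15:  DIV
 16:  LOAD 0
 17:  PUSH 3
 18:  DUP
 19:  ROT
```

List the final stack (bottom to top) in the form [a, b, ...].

[1, 3, 3, -4]

PUSH -31 : [-31]
DUP      : [-31, -31]
SWAP     : [-31, -31]
DUP      : [-31, -31, -31]
EQ       : [-31, 1]
NEG      : [-31, -1]
SWAP     : [-1, -31]
ADD      : [-32]
PUSH -6  : [-32, -6]
PUSH -4  : [-32, -6, -4]
ROT      : [-6, -4, -32]
POP      : [-6, -4]
STORE 0  : [-6]
LOAD 0   : [-6, -4]
DIV      : [1]
LOAD 0   : [1, -4]
PUSH 3   : [1, -4, 3]
DUP      : [1, -4, 3, 3]
ROT      : [1, 3, 3, -4]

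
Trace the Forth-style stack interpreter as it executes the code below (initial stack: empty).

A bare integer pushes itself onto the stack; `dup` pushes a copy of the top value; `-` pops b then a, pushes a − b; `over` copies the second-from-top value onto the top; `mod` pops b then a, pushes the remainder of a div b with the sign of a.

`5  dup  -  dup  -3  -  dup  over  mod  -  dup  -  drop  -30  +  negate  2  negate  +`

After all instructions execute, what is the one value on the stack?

5      : [5]
dup    : [5, 5]
-      : [0]
dup    : [0, 0]
-3     : [0, 0, -3]
-      : [0, 3]
dup    : [0, 3, 3]
over   : [0, 3, 3, 3]
mod    : [0, 3, 0]
-      : [0, 3]
dup    : [0, 3, 3]
-      : [0, 0]
drop   : [0]
-30    : [0, -30]
+      : [-30]
negate : [30]
2      : [30, 2]
negate : [30, -2]
+      : [28]

28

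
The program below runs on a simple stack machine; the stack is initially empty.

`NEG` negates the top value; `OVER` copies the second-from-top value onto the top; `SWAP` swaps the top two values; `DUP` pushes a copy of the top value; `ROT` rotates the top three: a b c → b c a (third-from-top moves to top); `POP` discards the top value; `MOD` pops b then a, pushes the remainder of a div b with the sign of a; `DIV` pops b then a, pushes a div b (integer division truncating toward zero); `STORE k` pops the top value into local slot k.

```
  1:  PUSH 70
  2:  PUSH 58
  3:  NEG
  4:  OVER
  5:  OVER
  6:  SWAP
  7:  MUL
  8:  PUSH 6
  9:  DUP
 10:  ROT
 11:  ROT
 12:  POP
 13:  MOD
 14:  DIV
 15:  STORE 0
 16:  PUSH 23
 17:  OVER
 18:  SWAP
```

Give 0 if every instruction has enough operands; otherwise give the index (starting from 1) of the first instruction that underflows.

0

PUSH 70 → [70]
PUSH 58 → [70, 58]
NEG     → [70, -58]
OVER    → [70, -58, 70]
OVER    → [70, -58, 70, -58]
SWAP    → [70, -58, -58, 70]
MUL     → [70, -58, -4060]
PUSH 6  → [70, -58, -4060, 6]
DUP     → [70, -58, -4060, 6, 6]
ROT     → [70, -58, 6, 6, -4060]
ROT     → [70, -58, 6, -4060, 6]
POP     → [70, -58, 6, -4060]
MOD     → [70, -58, 6]
DIV     → [70, -9]
STORE 0 → [70]
PUSH 23 → [70, 23]
OVER    → [70, 23, 70]
SWAP    → [70, 70, 23]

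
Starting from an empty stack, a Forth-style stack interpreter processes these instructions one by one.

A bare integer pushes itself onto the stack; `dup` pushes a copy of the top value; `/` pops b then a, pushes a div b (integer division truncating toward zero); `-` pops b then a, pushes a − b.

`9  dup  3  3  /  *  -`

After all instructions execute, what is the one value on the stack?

0

9   → [9]
dup → [9, 9]
3   → [9, 9, 3]
3   → [9, 9, 3, 3]
/   → [9, 9, 1]
*   → [9, 9]
-   → [0]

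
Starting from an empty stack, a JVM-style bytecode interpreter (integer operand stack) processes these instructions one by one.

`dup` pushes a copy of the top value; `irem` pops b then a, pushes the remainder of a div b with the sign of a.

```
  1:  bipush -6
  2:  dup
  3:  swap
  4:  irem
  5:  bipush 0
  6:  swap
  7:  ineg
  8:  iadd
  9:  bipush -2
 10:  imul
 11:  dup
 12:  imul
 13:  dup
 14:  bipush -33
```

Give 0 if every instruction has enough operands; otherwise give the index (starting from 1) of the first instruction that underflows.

0

bipush -6  → [-6]
dup        → [-6, -6]
swap       → [-6, -6]
irem       → [0]
bipush 0   → [0, 0]
swap       → [0, 0]
ineg       → [0, 0]
iadd       → [0]
bipush -2  → [0, -2]
imul       → [0]
dup        → [0, 0]
imul       → [0]
dup        → [0, 0]
bipush -33 → [0, 0, -33]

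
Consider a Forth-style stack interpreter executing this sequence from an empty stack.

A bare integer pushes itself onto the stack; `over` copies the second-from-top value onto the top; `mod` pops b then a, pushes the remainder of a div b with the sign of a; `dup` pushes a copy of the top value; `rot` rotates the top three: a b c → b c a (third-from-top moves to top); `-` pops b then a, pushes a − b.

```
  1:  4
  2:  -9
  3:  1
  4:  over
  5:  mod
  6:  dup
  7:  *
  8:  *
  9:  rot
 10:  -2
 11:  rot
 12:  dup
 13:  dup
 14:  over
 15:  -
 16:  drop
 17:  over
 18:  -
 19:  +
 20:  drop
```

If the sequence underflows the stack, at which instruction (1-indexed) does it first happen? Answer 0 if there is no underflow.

4     [4]
-9    [4, -9]
1     [4, -9, 1]
over  [4, -9, 1, -9]
mod   [4, -9, 1]
dup   [4, -9, 1, 1]
*     [4, -9, 1]
*     [4, -9]
rot  — needs 3 operands, stack has 2 → underflow

9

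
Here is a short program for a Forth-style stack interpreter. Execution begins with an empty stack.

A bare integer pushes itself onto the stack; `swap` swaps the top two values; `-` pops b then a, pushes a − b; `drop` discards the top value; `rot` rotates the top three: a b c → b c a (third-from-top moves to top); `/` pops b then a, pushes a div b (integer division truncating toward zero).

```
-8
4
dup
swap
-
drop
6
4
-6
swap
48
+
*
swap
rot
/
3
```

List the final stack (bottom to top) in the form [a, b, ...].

-8   : [-8]
4    : [-8, 4]
dup  : [-8, 4, 4]
swap : [-8, 4, 4]
-    : [-8, 0]
drop : [-8]
6    : [-8, 6]
4    : [-8, 6, 4]
-6   : [-8, 6, 4, -6]
swap : [-8, 6, -6, 4]
48   : [-8, 6, -6, 4, 48]
+    : [-8, 6, -6, 52]
*    : [-8, 6, -312]
swap : [-8, -312, 6]
rot  : [-312, 6, -8]
/    : [-312, 0]
3    : [-312, 0, 3]

[-312, 0, 3]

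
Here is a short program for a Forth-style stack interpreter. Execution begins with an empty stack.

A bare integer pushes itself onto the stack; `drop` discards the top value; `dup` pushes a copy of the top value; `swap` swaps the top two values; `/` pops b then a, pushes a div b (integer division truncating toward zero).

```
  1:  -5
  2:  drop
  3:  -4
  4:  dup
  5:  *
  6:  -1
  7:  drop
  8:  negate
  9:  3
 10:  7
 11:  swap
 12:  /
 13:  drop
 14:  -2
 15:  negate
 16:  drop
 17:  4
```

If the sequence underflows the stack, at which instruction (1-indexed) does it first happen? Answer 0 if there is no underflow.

-5     : -5
drop   : (empty)
-4     : -4
dup    : -4 -4
*      : 16
-1     : 16 -1
drop   : 16
negate : -16
3      : -16 3
7      : -16 3 7
swap   : -16 7 3
/      : -16 2
drop   : -16
-2     : -16 -2
negate : -16 2
drop   : -16
4      : -16 4

0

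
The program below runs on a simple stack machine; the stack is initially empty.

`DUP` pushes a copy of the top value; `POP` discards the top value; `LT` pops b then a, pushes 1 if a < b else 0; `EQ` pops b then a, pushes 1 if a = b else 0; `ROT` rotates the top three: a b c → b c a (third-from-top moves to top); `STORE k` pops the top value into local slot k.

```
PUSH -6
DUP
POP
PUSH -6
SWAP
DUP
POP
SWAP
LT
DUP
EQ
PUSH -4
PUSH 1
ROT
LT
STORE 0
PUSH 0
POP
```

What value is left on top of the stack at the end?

PUSH -6  -6
DUP      -6 -6
POP      -6
PUSH -6  -6 -6
SWAP     -6 -6
DUP      -6 -6 -6
POP      -6 -6
SWAP     -6 -6
LT       0
DUP      0 0
EQ       1
PUSH -4  1 -4
PUSH 1   1 -4 1
ROT      -4 1 1
LT       -4 0
STORE 0  -4
PUSH 0   -4 0
POP      -4

-4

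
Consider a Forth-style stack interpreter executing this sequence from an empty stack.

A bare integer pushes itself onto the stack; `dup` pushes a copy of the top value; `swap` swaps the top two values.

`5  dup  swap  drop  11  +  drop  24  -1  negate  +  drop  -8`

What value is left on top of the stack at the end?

5      : [5]
dup    : [5, 5]
swap   : [5, 5]
drop   : [5]
11     : [5, 11]
+      : [16]
drop   : []
24     : [24]
-1     : [24, -1]
negate : [24, 1]
+      : [25]
drop   : []
-8     : [-8]

-8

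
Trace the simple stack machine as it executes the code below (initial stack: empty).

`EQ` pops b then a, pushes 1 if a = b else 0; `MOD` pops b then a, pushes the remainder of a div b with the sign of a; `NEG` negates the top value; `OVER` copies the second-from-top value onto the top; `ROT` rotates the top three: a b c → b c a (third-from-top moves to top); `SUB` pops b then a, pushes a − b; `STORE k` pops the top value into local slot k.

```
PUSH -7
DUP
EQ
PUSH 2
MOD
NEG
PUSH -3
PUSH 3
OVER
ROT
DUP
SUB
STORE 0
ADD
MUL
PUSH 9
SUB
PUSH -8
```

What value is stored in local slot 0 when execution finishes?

0

PUSH -7  -7
DUP      -7 -7
EQ       1
PUSH 2   1 2
MOD      1
NEG      -1
PUSH -3  -1 -3
PUSH 3   -1 -3 3
OVER     -1 -3 3 -3
ROT      -1 3 -3 -3
DUP      -1 3 -3 -3 -3
SUB      -1 3 -3 0
STORE 0  -1 3 -3
ADD      -1 0
MUL      0
PUSH 9   0 9
SUB      -9
PUSH -8  -9 -8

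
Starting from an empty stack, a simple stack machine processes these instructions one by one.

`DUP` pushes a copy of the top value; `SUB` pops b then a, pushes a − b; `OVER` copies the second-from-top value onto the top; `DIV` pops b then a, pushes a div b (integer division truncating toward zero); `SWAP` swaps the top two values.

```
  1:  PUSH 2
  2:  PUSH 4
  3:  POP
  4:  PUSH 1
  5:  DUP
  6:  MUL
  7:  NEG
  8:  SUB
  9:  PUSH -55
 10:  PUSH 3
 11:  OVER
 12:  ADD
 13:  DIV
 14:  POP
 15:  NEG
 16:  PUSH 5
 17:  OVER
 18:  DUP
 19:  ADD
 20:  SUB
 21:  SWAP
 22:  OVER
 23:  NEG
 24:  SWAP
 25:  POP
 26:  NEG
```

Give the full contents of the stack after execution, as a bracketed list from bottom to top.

[11, 11]

PUSH 2   -> 2
PUSH 4   -> 2 4
POP      -> 2
PUSH 1   -> 2 1
DUP      -> 2 1 1
MUL      -> 2 1
NEG      -> 2 -1
SUB      -> 3
PUSH -55 -> 3 -55
PUSH 3   -> 3 -55 3
OVER     -> 3 -55 3 -55
ADD      -> 3 -55 -52
DIV      -> 3 1
POP      -> 3
NEG      -> -3
PUSH 5   -> -3 5
OVER     -> -3 5 -3
DUP      -> -3 5 -3 -3
ADD      -> -3 5 -6
SUB      -> -3 11
SWAP     -> 11 -3
OVER     -> 11 -3 11
NEG      -> 11 -3 -11
SWAP     -> 11 -11 -3
POP      -> 11 -11
NEG      -> 11 11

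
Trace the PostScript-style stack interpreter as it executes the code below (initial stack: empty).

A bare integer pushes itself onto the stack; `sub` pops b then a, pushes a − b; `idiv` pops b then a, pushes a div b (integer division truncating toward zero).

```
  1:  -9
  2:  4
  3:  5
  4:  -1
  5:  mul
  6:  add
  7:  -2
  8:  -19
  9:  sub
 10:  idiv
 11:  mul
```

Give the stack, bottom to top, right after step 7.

-9  : -9
4   : -9 4
5   : -9 4 5
-1  : -9 4 5 -1
mul : -9 4 -5
add : -9 -1
-2  : -9 -1 -2

[-9, -1, -2]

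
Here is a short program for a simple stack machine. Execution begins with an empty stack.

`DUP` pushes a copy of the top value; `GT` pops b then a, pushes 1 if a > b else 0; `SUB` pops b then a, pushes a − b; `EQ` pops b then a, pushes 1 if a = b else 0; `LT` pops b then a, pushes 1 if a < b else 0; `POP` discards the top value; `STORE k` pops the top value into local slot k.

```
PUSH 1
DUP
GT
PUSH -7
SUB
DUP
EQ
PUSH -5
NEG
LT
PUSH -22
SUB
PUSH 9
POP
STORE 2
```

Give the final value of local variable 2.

23

PUSH 1   → [1]
DUP      → [1, 1]
GT       → [0]
PUSH -7  → [0, -7]
SUB      → [7]
DUP      → [7, 7]
EQ       → [1]
PUSH -5  → [1, -5]
NEG      → [1, 5]
LT       → [1]
PUSH -22 → [1, -22]
SUB      → [23]
PUSH 9   → [23, 9]
POP      → [23]
STORE 2  → []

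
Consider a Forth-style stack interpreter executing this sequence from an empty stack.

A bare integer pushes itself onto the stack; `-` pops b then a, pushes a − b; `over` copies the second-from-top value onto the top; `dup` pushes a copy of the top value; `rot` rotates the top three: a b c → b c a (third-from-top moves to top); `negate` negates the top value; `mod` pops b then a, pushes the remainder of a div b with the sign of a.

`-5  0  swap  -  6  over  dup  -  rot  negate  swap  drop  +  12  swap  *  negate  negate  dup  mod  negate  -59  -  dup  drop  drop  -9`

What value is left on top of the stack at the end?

-5      [-5]
0       [-5, 0]
swap    [0, -5]
-       [5]
6       [5, 6]
over    [5, 6, 5]
dup     [5, 6, 5, 5]
-       [5, 6, 0]
rot     [6, 0, 5]
negate  [6, 0, -5]
swap    [6, -5, 0]
drop    [6, -5]
+       [1]
12      [1, 12]
swap    [12, 1]
*       [12]
negate  [-12]
negate  [12]
dup     [12, 12]
mod     [0]
negate  [0]
-59     [0, -59]
-       [59]
dup     [59, 59]
drop    [59]
drop    []
-9      [-9]

-9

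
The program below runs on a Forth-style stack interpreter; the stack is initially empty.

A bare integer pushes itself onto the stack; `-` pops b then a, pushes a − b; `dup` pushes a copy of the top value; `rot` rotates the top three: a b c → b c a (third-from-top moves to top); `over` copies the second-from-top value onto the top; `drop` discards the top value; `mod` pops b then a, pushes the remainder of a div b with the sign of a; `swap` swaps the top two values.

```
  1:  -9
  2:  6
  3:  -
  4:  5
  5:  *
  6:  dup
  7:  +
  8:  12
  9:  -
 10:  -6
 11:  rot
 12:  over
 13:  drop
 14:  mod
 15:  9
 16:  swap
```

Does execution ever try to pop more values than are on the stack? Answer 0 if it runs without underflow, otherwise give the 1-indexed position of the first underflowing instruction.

-9  → [-9]
6   → [-9, 6]
-   → [-15]
5   → [-15, 5]
*   → [-75]
dup → [-75, -75]
+   → [-150]
12  → [-150, 12]
-   → [-162]
-6  → [-162, -6]
rot  — needs 3 operands, stack has 2 → underflow

11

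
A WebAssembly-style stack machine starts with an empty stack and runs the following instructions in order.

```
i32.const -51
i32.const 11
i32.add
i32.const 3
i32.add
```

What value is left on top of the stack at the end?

i32.const -51 → -51
i32.const 11  → -51 11
i32.add       → -40
i32.const 3   → -40 3
i32.add       → -37

-37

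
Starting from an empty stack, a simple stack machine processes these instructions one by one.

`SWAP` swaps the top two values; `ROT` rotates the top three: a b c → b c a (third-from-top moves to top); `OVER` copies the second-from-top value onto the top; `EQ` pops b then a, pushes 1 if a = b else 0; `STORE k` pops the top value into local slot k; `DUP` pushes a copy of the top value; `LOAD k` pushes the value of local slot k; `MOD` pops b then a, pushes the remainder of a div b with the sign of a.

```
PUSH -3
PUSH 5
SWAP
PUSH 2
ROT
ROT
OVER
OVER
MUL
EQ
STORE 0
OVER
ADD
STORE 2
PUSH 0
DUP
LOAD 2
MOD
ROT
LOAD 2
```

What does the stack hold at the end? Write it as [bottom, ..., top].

[0, 0, 2, 7]

PUSH -3  -3
PUSH 5   -3 5
SWAP     5 -3
PUSH 2   5 -3 2
ROT      -3 2 5
ROT      2 5 -3
OVER     2 5 -3 5
OVER     2 5 -3 5 -3
MUL      2 5 -3 -15
EQ       2 5 0
STORE 0  2 5
OVER     2 5 2
ADD      2 7
STORE 2  2
PUSH 0   2 0
DUP      2 0 0
LOAD 2   2 0 0 7
MOD      2 0 0
ROT      0 0 2
LOAD 2   0 0 2 7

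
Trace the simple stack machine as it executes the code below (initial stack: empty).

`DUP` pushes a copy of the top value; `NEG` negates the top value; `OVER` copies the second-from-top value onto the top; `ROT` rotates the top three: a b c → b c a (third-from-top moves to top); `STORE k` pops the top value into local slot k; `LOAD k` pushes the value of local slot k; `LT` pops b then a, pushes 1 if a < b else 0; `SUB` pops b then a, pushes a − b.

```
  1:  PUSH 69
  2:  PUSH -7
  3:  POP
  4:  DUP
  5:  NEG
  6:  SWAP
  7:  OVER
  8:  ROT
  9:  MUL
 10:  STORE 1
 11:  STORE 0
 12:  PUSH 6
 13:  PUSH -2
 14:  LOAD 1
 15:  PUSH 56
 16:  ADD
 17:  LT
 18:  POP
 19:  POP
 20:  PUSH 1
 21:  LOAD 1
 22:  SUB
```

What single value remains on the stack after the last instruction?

PUSH 69 : 69
PUSH -7 : 69 -7
POP     : 69
DUP     : 69 69
NEG     : 69 -69
SWAP    : -69 69
OVER    : -69 69 -69
ROT     : 69 -69 -69
MUL     : 69 4761
STORE 1 : 69
STORE 0 : (empty)
PUSH 6  : 6
PUSH -2 : 6 -2
LOAD 1  : 6 -2 4761
PUSH 56 : 6 -2 4761 56
ADD     : 6 -2 4817
LT      : 6 1
POP     : 6
POP     : (empty)
PUSH 1  : 1
LOAD 1  : 1 4761
SUB     : -4760

-4760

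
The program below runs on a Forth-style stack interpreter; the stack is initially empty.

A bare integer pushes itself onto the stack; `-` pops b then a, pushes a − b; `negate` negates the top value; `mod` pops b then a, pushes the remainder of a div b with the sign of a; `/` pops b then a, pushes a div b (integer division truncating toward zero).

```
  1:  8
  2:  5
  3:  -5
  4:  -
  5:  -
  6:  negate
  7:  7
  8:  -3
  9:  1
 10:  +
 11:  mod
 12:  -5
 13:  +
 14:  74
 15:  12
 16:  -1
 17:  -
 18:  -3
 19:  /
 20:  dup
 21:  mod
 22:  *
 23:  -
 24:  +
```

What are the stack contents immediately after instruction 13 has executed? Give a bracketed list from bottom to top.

8       8
5       8 5
-5      8 5 -5
-       8 10
-       -2
negate  2
7       2 7
-3      2 7 -3
1       2 7 -3 1
+       2 7 -2
mod     2 1
-5      2 1 -5
+       2 -4

[2, -4]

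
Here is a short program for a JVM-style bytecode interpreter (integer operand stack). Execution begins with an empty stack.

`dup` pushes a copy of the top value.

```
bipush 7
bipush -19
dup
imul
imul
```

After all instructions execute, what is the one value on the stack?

2527

bipush 7   → 7
bipush -19 → 7 -19
dup        → 7 -19 -19
imul       → 7 361
imul       → 2527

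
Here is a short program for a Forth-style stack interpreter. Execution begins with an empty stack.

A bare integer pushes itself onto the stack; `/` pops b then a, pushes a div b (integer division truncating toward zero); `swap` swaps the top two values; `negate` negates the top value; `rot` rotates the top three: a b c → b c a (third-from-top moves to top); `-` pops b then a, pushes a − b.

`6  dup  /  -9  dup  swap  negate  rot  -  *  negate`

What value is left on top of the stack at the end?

6      : [6]
dup    : [6, 6]
/      : [1]
-9     : [1, -9]
dup    : [1, -9, -9]
swap   : [1, -9, -9]
negate : [1, -9, 9]
rot    : [-9, 9, 1]
-      : [-9, 8]
*      : [-72]
negate : [72]

72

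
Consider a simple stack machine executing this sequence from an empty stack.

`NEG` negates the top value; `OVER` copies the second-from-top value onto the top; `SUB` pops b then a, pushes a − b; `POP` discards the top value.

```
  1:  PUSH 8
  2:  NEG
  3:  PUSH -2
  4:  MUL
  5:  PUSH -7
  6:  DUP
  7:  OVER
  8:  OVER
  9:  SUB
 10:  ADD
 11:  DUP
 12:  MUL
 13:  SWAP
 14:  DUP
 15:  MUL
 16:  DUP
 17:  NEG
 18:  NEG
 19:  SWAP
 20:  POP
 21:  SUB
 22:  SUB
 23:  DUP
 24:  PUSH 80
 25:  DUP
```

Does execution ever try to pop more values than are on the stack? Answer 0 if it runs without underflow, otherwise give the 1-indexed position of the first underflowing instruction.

0

PUSH 8  -> 8
NEG     -> -8
PUSH -2 -> -8 -2
MUL     -> 16
PUSH -7 -> 16 -7
DUP     -> 16 -7 -7
OVER    -> 16 -7 -7 -7
OVER    -> 16 -7 -7 -7 -7
SUB     -> 16 -7 -7 0
ADD     -> 16 -7 -7
DUP     -> 16 -7 -7 -7
MUL     -> 16 -7 49
SWAP    -> 16 49 -7
DUP     -> 16 49 -7 -7
MUL     -> 16 49 49
DUP     -> 16 49 49 49
NEG     -> 16 49 49 -49
NEG     -> 16 49 49 49
SWAP    -> 16 49 49 49
POP     -> 16 49 49
SUB     -> 16 0
SUB     -> 16
DUP     -> 16 16
PUSH 80 -> 16 16 80
DUP     -> 16 16 80 80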